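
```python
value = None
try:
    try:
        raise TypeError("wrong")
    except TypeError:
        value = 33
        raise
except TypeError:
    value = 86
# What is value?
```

Step-by-step execution trace:
1. Inner try: `raise TypeError("wrong")` raises TypeError.
2. Inner `except TypeError` matches → value = 33.
3. bare `raise` re-raises the same TypeError.
4. Outer `except TypeError` matches → value = 86.
Result: 86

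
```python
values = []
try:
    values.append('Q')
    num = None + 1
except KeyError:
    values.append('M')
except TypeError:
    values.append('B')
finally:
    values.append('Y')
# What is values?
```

Step-by-step execution trace:
1. try: `values.append('Q')` → values = ['Q'].
2. `num = None + 1` raises TypeError.
3. `except KeyError` does not match TypeError; skipped.
4. `except TypeError` matches → `values.append('B')` → values = ['Q', 'B'].
5. finally always runs: `values.append('Y')` → values = ['Q', 'B', 'Y'].
Result: ['Q', 'B', 'Y']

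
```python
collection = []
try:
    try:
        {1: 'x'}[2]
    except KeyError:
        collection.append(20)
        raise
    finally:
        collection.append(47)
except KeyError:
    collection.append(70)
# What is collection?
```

Step-by-step execution trace:
1. Inner try: `{1: 'x'}[2]` raises KeyError.
2. Inner `except KeyError` matches → `collection.append(20)` → collection = [20].
3. bare `raise` re-raises KeyError.
4. Inner `finally` runs during unwinding: `collection.append(47)` → collection = [20, 47].
5. Outer `except KeyError` matches → `collection.append(70)` → collection = [20, 47, 70].
Result: [20, 47, 70]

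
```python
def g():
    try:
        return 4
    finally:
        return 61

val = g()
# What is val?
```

Step-by-step execution trace:
1. `g()` enters try: `return 4` sets pending return value 4.
2. Before returning, `finally: return 61` runs and overrides the pending return.
3. g() returns 61 → val = 61.
Result: 61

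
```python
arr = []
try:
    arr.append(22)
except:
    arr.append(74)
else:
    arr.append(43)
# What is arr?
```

Step-by-step execution trace:
1. try: `arr.append(22)` → arr = [22]. No exception raised.
2. `except` is skipped.
3. `else` runs (try completed without exception): `arr.append(43)` → arr = [22, 43].
Result: [22, 43]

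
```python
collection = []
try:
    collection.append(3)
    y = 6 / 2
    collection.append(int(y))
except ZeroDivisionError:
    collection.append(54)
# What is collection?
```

Step-by-step execution trace:
1. try: `collection.append(3)` → collection = [3].
2. `y = 6 / 2` → y = 3.0. No exception raised.
3. `collection.append(int(y))` → collection = [3, 3].
4. `except ZeroDivisionError` is skipped (no exception was raised).
Result: [3, 3]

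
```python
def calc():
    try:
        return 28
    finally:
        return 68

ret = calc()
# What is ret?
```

Step-by-step execution trace:
1. `calc()` enters try: `return 28` sets pending return value 28.
2. Before returning, `finally: return 68` runs and overrides the pending return.
3. calc() returns 68 → ret = 68.
Result: 68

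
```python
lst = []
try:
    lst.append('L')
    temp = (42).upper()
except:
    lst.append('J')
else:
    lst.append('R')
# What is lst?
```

Step-by-step execution trace:
1. try: `lst.append('L')` → lst = ['L'].
2. `temp = (42).upper()` raises AttributeError.
3. bare `except` matches → `lst.append('J')` → lst = ['L', 'J'].
4. `else` is skipped (an exception was raised).
Result: ['L', 'J']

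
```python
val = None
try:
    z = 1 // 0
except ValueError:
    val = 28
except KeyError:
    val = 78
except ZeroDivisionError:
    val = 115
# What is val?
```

Step-by-step execution trace:
1. `z = 1 // 0` raises ZeroDivisionError.
2. `except ValueError` does not match ZeroDivisionError; skipped.
3. `except KeyError` does not match ZeroDivisionError; skipped.
4. `except ZeroDivisionError` matches → val = 115.
Result: 115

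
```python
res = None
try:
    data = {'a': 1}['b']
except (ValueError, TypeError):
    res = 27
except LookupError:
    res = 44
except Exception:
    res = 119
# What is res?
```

Step-by-step execution trace:
1. `data = {'a': 1}['b']` raises KeyError.
2. `except (ValueError, TypeError)` does not match KeyError; skipped.
3. `except LookupError` matches (KeyError is a subclass of LookupError) → res = 44.
4. `except Exception` is not reached.
Result: 44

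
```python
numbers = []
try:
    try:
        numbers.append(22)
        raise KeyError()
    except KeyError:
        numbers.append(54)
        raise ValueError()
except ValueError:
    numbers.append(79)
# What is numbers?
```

Step-by-step execution trace:
1. Inner try: `numbers.append(22)` → numbers = [22].
2. `raise KeyError()` raises KeyError.
3. Inner `except KeyError` matches → `numbers.append(54)` → numbers = [22, 54].
4. `raise ValueError()` raises ValueError; propagates to outer try.
5. Outer `except ValueError` matches → `numbers.append(79)` → numbers = [22, 54, 79].
Result: [22, 54, 79]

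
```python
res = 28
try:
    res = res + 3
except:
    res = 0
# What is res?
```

Step-by-step execution trace:
1. res starts at 28.
2. try: `res = res + 3` → res = 31. No exception raised.
3. `except` is skipped.
Result: 31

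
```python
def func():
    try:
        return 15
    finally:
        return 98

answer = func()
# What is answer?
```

Step-by-step execution trace:
1. `func()` enters try: `return 15` sets pending return value 15.
2. Before returning, `finally: return 98` runs and overrides the pending return.
3. func() returns 98 → answer = 98.
Result: 98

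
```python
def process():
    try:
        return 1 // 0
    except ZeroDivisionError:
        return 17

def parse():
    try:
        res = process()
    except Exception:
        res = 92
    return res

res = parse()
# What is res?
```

Step-by-step execution trace:
1. `parse()` calls `process()`.
2. In process: `1 // 0` raises ZeroDivisionError; `except ZeroDivisionError` catches it → returns 17.
3. In parse: `res = process()` → res = 17. No exception reaches parse.
4. `except Exception` is skipped; parse returns 17.
5. res = 17.
Result: 17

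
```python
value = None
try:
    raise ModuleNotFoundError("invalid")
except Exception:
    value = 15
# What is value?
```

Step-by-step execution trace:
1. `raise ModuleNotFoundError(...)` raises ModuleNotFoundError.
2. `except Exception` matches (ModuleNotFoundError is a subclass of Exception) → value = 15.
Result: 15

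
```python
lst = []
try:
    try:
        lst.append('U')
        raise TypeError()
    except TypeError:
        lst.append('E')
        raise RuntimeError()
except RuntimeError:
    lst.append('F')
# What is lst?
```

Step-by-step execution trace:
1. Inner try: `lst.append('U')` → lst = ['U'].
2. `raise TypeError()` raises TypeError.
3. Inner `except TypeError` matches → `lst.append('E')` → lst = ['U', 'E'].
4. `raise RuntimeError()` raises RuntimeError; propagates to outer try.
5. Outer `except RuntimeError` matches → `lst.append('F')` → lst = ['U', 'E', 'F'].
Result: ['U', 'E', 'F']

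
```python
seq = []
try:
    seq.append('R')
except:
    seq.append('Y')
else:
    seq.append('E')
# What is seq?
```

Step-by-step execution trace:
1. try: `seq.append('R')` → seq = ['R']. No exception raised.
2. `except` is skipped.
3. `else` runs (try completed without exception): `seq.append('E')` → seq = ['R', 'E'].
Result: ['R', 'E']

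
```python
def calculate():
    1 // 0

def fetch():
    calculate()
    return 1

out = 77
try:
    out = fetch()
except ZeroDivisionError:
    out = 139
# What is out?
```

Step-by-step execution trace:
1. out starts at 77.
2. try: `fetch()` calls `calculate()`.
3. `calculate()` evaluates `1 // 0`, which raises ZeroDivisionError; it propagates through fetch (uncaught).
4. `return 1` in fetch is not reached; the assignment to out does not complete.
5. `except ZeroDivisionError` matches → out = 139.
Result: 139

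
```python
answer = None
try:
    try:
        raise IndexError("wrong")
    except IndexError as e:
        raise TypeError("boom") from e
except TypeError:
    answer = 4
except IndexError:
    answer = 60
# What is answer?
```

Step-by-step execution trace:
1. Inner try raises IndexError; inner `except IndexError as e` catches it.
2. `raise TypeError(...) from e` raises TypeError (IndexError is attached as __cause__, but only TypeError is active).
3. Outer `except TypeError` matches → answer = 4.
4. `except IndexError` is not reached.
Result: 4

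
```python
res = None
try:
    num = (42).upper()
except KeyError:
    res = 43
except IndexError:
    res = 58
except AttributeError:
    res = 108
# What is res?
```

Step-by-step execution trace:
1. `num = (42).upper()` raises AttributeError.
2. `except KeyError` does not match AttributeError; skipped.
3. `except IndexError` does not match AttributeError; skipped.
4. `except AttributeError` matches → res = 108.
Result: 108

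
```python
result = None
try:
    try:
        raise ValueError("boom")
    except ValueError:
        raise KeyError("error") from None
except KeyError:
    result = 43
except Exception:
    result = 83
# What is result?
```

Step-by-step execution trace:
1. Inner try raises ValueError; inner `except ValueError` catches it.
2. `raise KeyError(...) from None` raises KeyError (from None suppresses __context__, but the active exception is still KeyError).
3. Outer `except KeyError` matches → result = 43.
4. `except Exception` is not reached.
Result: 43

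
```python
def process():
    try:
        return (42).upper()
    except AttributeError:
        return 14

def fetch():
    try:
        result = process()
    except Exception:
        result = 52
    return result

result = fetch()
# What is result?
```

Step-by-step execution trace:
1. `fetch()` calls `process()`.
2. In process: `(42).upper()` raises AttributeError; `except AttributeError` catches it → returns 14.
3. In fetch: `result = process()` → result = 14. No exception reaches fetch.
4. `except Exception` is skipped; fetch returns 14.
5. result = 14.
Result: 14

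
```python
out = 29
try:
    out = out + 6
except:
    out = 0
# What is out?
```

Step-by-step execution trace:
1. out starts at 29.
2. try: `out = out + 6` → out = 35. No exception raised.
3. `except` is skipped.
Result: 35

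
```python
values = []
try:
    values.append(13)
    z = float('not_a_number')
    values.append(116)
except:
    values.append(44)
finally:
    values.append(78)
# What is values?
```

Step-by-step execution trace:
1. try: `values.append(13)` → values = [13].
2. `z = float('not_a_number')` raises ValueError; `values.append(116)` is not reached.
3. bare `except` matches → `values.append(44)` → values = [13, 44].
4. finally always runs: `values.append(78)` → values = [13, 44, 78].
Result: [13, 44, 78]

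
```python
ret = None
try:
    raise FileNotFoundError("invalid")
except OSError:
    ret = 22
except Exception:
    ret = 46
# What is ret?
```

Step-by-step execution trace:
1. `raise FileNotFoundError(...)` raises FileNotFoundError.
2. `except OSError` matches (FileNotFoundError is a subclass of OSError) → ret = 22.
3. `except Exception` is not reached.
Result: 22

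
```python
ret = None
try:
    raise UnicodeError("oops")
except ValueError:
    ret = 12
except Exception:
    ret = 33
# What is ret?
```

Step-by-step execution trace:
1. `raise UnicodeError(...)` raises UnicodeError.
2. `except ValueError` matches (UnicodeError is a subclass of ValueError) → ret = 12.
3. `except Exception` is not reached.
Result: 12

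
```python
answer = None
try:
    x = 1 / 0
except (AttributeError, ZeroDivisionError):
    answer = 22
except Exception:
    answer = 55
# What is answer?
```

Step-by-step execution trace:
1. `x = 1 / 0` raises ZeroDivisionError.
2. `except (AttributeError, ZeroDivisionError)` matches (ZeroDivisionError is in the tuple) → answer = 22.
3. `except Exception` is not reached.
Result: 22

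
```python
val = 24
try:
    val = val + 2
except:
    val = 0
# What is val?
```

Step-by-step execution trace:
1. val starts at 24.
2. try: `val = val + 2` → val = 26. No exception raised.
3. `except` is skipped.
Result: 26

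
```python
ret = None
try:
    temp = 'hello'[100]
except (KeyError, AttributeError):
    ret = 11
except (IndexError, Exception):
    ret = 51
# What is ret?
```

Step-by-step execution trace:
1. `temp = 'hello'[100]` raises IndexError.
2. `except (KeyError, AttributeError)` does not match IndexError; skipped.
3. `except (IndexError, Exception)` matches (IndexError is in the tuple) → ret = 51.
Result: 51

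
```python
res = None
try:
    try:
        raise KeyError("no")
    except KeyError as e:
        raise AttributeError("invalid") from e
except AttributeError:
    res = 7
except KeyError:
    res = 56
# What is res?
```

Step-by-step execution trace:
1. Inner try raises KeyError; inner `except KeyError as e` catches it.
2. `raise AttributeError(...) from e` raises AttributeError (KeyError is attached as __cause__, but only AttributeError is active).
3. Outer `except AttributeError` matches → res = 7.
4. `except KeyError` is not reached.
Result: 7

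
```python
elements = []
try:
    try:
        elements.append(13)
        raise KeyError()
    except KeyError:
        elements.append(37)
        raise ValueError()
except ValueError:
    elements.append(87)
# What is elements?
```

Step-by-step execution trace:
1. Inner try: `elements.append(13)` → elements = [13].
2. `raise KeyError()` raises KeyError.
3. Inner `except KeyError` matches → `elements.append(37)` → elements = [13, 37].
4. `raise ValueError()` raises ValueError; propagates to outer try.
5. Outer `except ValueError` matches → `elements.append(87)` → elements = [13, 37, 87].
Result: [13, 37, 87]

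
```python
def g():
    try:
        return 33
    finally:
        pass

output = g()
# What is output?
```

Step-by-step execution trace:
1. `g()` enters try: `return 33` sets pending return value 33.
2. Before returning, `finally: pass` runs (no effect).
3. g() returns 33 → output = 33.
Result: 33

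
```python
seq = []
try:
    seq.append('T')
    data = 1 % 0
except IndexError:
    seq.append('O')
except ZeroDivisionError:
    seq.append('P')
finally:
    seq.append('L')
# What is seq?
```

Step-by-step execution trace:
1. try: `seq.append('T')` → seq = ['T'].
2. `data = 1 % 0` raises ZeroDivisionError.
3. `except IndexError` does not match ZeroDivisionError; skipped.
4. `except ZeroDivisionError` matches → `seq.append('P')` → seq = ['T', 'P'].
5. finally always runs: `seq.append('L')` → seq = ['T', 'P', 'L'].
Result: ['T', 'P', 'L']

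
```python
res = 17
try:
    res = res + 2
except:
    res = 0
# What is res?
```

Step-by-step execution trace:
1. res starts at 17.
2. try: `res = res + 2` → res = 19. No exception raised.
3. `except` is skipped.
Result: 19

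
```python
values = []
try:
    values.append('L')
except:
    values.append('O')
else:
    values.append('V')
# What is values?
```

Step-by-step execution trace:
1. try: `values.append('L')` → values = ['L']. No exception raised.
2. `except` is skipped.
3. `else` runs (try completed without exception): `values.append('V')` → values = ['L', 'V'].
Result: ['L', 'V']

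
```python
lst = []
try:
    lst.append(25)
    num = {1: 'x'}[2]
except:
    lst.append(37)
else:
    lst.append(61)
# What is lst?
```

Step-by-step execution trace:
1. try: `lst.append(25)` → lst = [25].
2. `num = {1: 'x'}[2]` raises KeyError.
3. bare `except` matches → `lst.append(37)` → lst = [25, 37].
4. `else` is skipped (an exception was raised).
Result: [25, 37]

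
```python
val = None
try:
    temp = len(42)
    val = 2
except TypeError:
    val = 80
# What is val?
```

Step-by-step execution trace:
1. `temp = len(42)` raises TypeError.
2. `val = 2` is not reached.
3. `except TypeError` matches → val = 80.
Result: 80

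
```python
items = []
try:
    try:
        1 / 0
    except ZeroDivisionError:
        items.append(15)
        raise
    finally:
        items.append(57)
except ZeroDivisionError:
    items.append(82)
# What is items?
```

Step-by-step execution trace:
1. Inner try: `1 / 0` raises ZeroDivisionError.
2. Inner `except ZeroDivisionError` matches → `items.append(15)` → items = [15].
3. bare `raise` re-raises ZeroDivisionError.
4. Inner `finally` runs during unwinding: `items.append(57)` → items = [15, 57].
5. Outer `except ZeroDivisionError` matches → `items.append(82)` → items = [15, 57, 82].
Result: [15, 57, 82]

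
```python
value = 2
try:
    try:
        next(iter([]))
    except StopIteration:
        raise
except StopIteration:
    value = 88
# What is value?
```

Step-by-step execution trace:
1. Inner try: `next(iter([]))` raises StopIteration.
2. Inner `except StopIteration` matches; bare `raise` re-raises the same StopIteration.
3. Outer `except StopIteration` matches → value = 88.
Result: 88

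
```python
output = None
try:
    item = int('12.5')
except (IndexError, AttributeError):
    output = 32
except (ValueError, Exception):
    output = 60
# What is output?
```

Step-by-step execution trace:
1. `item = int('12.5')` raises ValueError.
2. `except (IndexError, AttributeError)` does not match ValueError; skipped.
3. `except (ValueError, Exception)` matches (ValueError is in the tuple) → output = 60.
Result: 60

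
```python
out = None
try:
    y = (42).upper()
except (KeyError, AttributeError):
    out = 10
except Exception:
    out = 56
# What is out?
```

Step-by-step execution trace:
1. `y = (42).upper()` raises AttributeError.
2. `except (KeyError, AttributeError)` matches (AttributeError is in the tuple) → out = 10.
3. `except Exception` is not reached.
Result: 10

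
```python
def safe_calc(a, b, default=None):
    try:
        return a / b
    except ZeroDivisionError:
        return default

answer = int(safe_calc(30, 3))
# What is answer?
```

Step-by-step execution trace:
1. `safe_calc(30, 3)` enters try: `return 30 / 3` → returns 10.0. No exception raised.
2. `except ZeroDivisionError` is skipped.
3. `int(10.0)` → 10 → answer = 10.
Result: 10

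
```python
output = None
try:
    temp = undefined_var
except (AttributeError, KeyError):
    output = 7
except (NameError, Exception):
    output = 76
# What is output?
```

Step-by-step execution trace:
1. `temp = undefined_var` raises NameError.
2. `except (AttributeError, KeyError)` does not match NameError; skipped.
3. `except (NameError, Exception)` matches (NameError is in the tuple) → output = 76.
Result: 76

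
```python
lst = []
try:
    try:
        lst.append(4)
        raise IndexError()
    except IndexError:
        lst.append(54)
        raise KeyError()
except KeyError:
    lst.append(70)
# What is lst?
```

Step-by-step execution trace:
1. Inner try: `lst.append(4)` → lst = [4].
2. `raise IndexError()` raises IndexError.
3. Inner `except IndexError` matches → `lst.append(54)` → lst = [4, 54].
4. `raise KeyError()` raises KeyError; propagates to outer try.
5. Outer `except KeyError` matches → `lst.append(70)` → lst = [4, 54, 70].
Result: [4, 54, 70]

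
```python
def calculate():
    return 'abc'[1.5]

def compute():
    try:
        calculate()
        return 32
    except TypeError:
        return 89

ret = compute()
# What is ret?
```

Step-by-step execution trace:
1. `compute()` calls `calculate()`.
2. `calculate()` evaluates `'abc'[1.5]`, which raises TypeError; it propagates to the caller.
3. `return 32` is not reached.
4. `except TypeError` in compute matches → returns 89.
5. ret = 89.
Result: 89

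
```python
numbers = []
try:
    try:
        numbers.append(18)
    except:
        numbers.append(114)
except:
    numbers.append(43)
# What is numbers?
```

Step-by-step execution trace:
1. Inner try: `numbers.append(18)` → numbers = [18]. No exception raised.
2. Inner `except` is skipped.
3. Inner try completes normally; outer `except` is skipped.
Result: [18]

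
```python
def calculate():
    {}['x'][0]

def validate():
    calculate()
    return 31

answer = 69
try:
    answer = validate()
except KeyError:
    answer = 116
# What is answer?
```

Step-by-step execution trace:
1. answer starts at 69.
2. try: `validate()` calls `calculate()`.
3. `calculate()` evaluates `{}['x'][0]`, which raises KeyError; it propagates through validate (uncaught).
4. `return 31` in validate is not reached; the assignment to answer does not complete.
5. `except KeyError` matches → answer = 116.
Result: 116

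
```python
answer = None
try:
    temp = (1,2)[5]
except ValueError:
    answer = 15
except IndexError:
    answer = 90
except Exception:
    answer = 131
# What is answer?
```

Step-by-step execution trace:
1. `temp = (1,2)[5]` raises IndexError.
2. `except ValueError` does not match IndexError; skipped.
3. `except IndexError` matches → answer = 90.
4. Remaining except clauses are skipped.
Result: 90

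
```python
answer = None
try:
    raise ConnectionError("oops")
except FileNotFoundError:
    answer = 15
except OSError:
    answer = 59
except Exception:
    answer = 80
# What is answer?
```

Step-by-step execution trace:
1. `raise ConnectionError(...)` raises ConnectionError.
2. `except FileNotFoundError` does not match (ConnectionError is not a subclass of FileNotFoundError); skipped.
3. `except OSError` matches (ConnectionError is a subclass of OSError) → answer = 59.
4. `except Exception` is not reached.
Result: 59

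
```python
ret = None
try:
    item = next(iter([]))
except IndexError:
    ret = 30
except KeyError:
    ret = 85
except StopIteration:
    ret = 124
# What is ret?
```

Step-by-step execution trace:
1. `item = next(iter([]))` raises StopIteration.
2. `except IndexError` does not match StopIteration; skipped.
3. `except KeyError` does not match StopIteration; skipped.
4. `except StopIteration` matches → ret = 124.
Result: 124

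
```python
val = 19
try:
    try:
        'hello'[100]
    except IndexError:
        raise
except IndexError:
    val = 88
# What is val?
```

Step-by-step execution trace:
1. Inner try: `'hello'[100]` raises IndexError.
2. Inner `except IndexError` matches; bare `raise` re-raises the same IndexError.
3. Outer `except IndexError` matches → val = 88.
Result: 88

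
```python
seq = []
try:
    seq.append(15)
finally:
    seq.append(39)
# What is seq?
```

Step-by-step execution trace:
1. try: `seq.append(15)` → seq = [15].
2. The try body completes without raising.
3. finally always runs: `seq.append(39)` → seq = [15, 39].
Result: [15, 39]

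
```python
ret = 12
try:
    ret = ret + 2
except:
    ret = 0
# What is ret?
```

Step-by-step execution trace:
1. ret starts at 12.
2. try: `ret = ret + 2` → ret = 14. No exception raised.
3. `except` is skipped.
Result: 14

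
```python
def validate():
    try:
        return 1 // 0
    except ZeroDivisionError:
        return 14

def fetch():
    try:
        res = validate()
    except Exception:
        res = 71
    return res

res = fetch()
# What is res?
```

Step-by-step execution trace:
1. `fetch()` calls `validate()`.
2. In validate: `1 // 0` raises ZeroDivisionError; `except ZeroDivisionError` catches it → returns 14.
3. In fetch: `res = validate()` → res = 14. No exception reaches fetch.
4. `except Exception` is skipped; fetch returns 14.
5. res = 14.
Result: 14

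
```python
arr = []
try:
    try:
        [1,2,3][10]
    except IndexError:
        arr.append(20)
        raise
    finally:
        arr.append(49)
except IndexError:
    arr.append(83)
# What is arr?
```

Step-by-step execution trace:
1. Inner try: `[1,2,3][10]` raises IndexError.
2. Inner `except IndexError` matches → `arr.append(20)` → arr = [20].
3. bare `raise` re-raises IndexError.
4. Inner `finally` runs during unwinding: `arr.append(49)` → arr = [20, 49].
5. Outer `except IndexError` matches → `arr.append(83)` → arr = [20, 49, 83].
Result: [20, 49, 83]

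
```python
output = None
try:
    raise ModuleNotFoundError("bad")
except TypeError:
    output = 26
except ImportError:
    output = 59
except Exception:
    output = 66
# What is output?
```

Step-by-step execution trace:
1. `raise ModuleNotFoundError(...)` raises ModuleNotFoundError.
2. `except TypeError` does not match (ModuleNotFoundError is not a subclass of TypeError); skipped.
3. `except ImportError` matches (ModuleNotFoundError is a subclass of ImportError) → output = 59.
4. `except Exception` is not reached.
Result: 59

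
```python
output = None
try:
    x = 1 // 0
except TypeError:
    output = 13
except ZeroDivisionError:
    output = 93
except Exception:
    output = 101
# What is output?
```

Step-by-step execution trace:
1. `x = 1 // 0` raises ZeroDivisionError.
2. `except TypeError` does not match ZeroDivisionError; skipped.
3. `except ZeroDivisionError` matches → output = 93.
4. Remaining except clauses are skipped.
Result: 93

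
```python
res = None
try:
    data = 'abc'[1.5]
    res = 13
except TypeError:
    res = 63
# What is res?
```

Step-by-step execution trace:
1. `data = 'abc'[1.5]` raises TypeError.
2. `res = 13` is not reached.
3. `except TypeError` matches → res = 63.
Result: 63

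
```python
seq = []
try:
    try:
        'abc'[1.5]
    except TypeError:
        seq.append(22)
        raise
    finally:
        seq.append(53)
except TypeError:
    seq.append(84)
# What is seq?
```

Step-by-step execution trace:
1. Inner try: `'abc'[1.5]` raises TypeError.
2. Inner `except TypeError` matches → `seq.append(22)` → seq = [22].
3. bare `raise` re-raises TypeError.
4. Inner `finally` runs during unwinding: `seq.append(53)` → seq = [22, 53].
5. Outer `except TypeError` matches → `seq.append(84)` → seq = [22, 53, 84].
Result: [22, 53, 84]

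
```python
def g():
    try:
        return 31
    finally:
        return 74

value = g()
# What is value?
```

Step-by-step execution trace:
1. `g()` enters try: `return 31` sets pending return value 31.
2. Before returning, `finally: return 74` runs and overrides the pending return.
3. g() returns 74 → value = 74.
Result: 74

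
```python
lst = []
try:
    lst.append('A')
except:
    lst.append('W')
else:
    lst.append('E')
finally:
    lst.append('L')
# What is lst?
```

Step-by-step execution trace:
1. try: `lst.append('A')` → lst = ['A']. No exception raised.
2. `except` is skipped.
3. `else` runs: `lst.append('E')` → lst = ['A', 'E'].
4. `finally` always runs: `lst.append('L')` → lst = ['A', 'E', 'L'].
Result: ['A', 'E', 'L']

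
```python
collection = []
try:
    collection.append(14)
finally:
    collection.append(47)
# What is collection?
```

Step-by-step execution trace:
1. try: `collection.append(14)` → collection = [14].
2. The try body completes without raising.
3. finally always runs: `collection.append(47)` → collection = [14, 47].
Result: [14, 47]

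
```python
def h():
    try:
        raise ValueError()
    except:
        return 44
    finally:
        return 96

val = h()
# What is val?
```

Step-by-step execution trace:
1. `h()` enters try: `raise ValueError()` raises ValueError.
2. bare `except` matches → `return 44` sets pending return value 44.
3. Before returning, `finally: return 96` runs and overrides the pending return.
4. h() returns 96 → val = 96.
Result: 96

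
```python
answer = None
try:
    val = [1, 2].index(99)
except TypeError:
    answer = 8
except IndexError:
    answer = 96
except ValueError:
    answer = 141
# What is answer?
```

Step-by-step execution trace:
1. `val = [1, 2].index(99)` raises ValueError.
2. `except TypeError` does not match ValueError; skipped.
3. `except IndexError` does not match ValueError; skipped.
4. `except ValueError` matches → answer = 141.
Result: 141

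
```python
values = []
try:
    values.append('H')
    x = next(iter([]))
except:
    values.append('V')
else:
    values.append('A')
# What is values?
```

Step-by-step execution trace:
1. try: `values.append('H')` → values = ['H'].
2. `x = next(iter([]))` raises StopIteration.
3. bare `except` matches → `values.append('V')` → values = ['H', 'V'].
4. `else` is skipped (an exception was raised).
Result: ['H', 'V']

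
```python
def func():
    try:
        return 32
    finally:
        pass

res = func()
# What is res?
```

Step-by-step execution trace:
1. `func()` enters try: `return 32` sets pending return value 32.
2. Before returning, `finally: pass` runs (no effect).
3. func() returns 32 → res = 32.
Result: 32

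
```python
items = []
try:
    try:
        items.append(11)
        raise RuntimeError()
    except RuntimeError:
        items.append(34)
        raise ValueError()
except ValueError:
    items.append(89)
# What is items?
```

Step-by-step execution trace:
1. Inner try: `items.append(11)` → items = [11].
2. `raise RuntimeError()` raises RuntimeError.
3. Inner `except RuntimeError` matches → `items.append(34)` → items = [11, 34].
4. `raise ValueError()` raises ValueError; propagates to outer try.
5. Outer `except ValueError` matches → `items.append(89)` → items = [11, 34, 89].
Result: [11, 34, 89]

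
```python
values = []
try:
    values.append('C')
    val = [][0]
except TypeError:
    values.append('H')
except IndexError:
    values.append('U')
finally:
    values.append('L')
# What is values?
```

Step-by-step execution trace:
1. try: `values.append('C')` → values = ['C'].
2. `val = [][0]` raises IndexError.
3. `except TypeError` does not match IndexError; skipped.
4. `except IndexError` matches → `values.append('U')` → values = ['C', 'U'].
5. finally always runs: `values.append('L')` → values = ['C', 'U', 'L'].
Result: ['C', 'U', 'L']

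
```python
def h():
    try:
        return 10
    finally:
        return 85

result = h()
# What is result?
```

Step-by-step execution trace:
1. `h()` enters try: `return 10` sets pending return value 10.
2. Before returning, `finally: return 85` runs and overrides the pending return.
3. h() returns 85 → result = 85.
Result: 85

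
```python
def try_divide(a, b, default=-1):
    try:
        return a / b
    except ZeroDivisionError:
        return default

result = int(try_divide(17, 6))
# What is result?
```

Step-by-step execution trace:
1. `try_divide(17, 6)` enters try: `return 17 / 6` → returns 2.8333333333333335. No exception raised.
2. `except ZeroDivisionError` is skipped.
3. `int(2.8333333333333335)` → 2 → result = 2.
Result: 2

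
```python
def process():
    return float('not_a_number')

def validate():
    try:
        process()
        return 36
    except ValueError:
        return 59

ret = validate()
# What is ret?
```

Step-by-step execution trace:
1. `validate()` calls `process()`.
2. `process()` evaluates `float('not_a_number')`, which raises ValueError; it propagates to the caller.
3. `return 36` is not reached.
4. `except ValueError` in validate matches → returns 59.
5. ret = 59.
Result: 59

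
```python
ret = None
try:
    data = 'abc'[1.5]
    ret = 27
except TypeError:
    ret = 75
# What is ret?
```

Step-by-step execution trace:
1. `data = 'abc'[1.5]` raises TypeError.
2. `ret = 27` is not reached.
3. `except TypeError` matches → ret = 75.
Result: 75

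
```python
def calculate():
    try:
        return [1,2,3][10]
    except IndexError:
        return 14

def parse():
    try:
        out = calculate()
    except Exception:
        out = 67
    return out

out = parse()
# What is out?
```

Step-by-step execution trace:
1. `parse()` calls `calculate()`.
2. In calculate: `[1,2,3][10]` raises IndexError; `except IndexError` catches it → returns 14.
3. In parse: `out = calculate()` → out = 14. No exception reaches parse.
4. `except Exception` is skipped; parse returns 14.
5. out = 14.
Result: 14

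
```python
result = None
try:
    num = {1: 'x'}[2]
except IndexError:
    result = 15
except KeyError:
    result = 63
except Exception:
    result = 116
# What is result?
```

Step-by-step execution trace:
1. `num = {1: 'x'}[2]` raises KeyError.
2. `except IndexError` does not match KeyError; skipped.
3. `except KeyError` matches → result = 63.
4. Remaining except clauses are skipped.
Result: 63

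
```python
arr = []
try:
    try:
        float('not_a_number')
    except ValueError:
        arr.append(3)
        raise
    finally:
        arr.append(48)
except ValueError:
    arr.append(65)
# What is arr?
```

Step-by-step execution trace:
1. Inner try: `float('not_a_number')` raises ValueError.
2. Inner `except ValueError` matches → `arr.append(3)` → arr = [3].
3. bare `raise` re-raises ValueError.
4. Inner `finally` runs during unwinding: `arr.append(48)` → arr = [3, 48].
5. Outer `except ValueError` matches → `arr.append(65)` → arr = [3, 48, 65].
Result: [3, 48, 65]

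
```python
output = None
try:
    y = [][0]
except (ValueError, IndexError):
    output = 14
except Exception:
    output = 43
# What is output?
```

Step-by-step execution trace:
1. `y = [][0]` raises IndexError.
2. `except (ValueError, IndexError)` matches (IndexError is in the tuple) → output = 14.
3. `except Exception` is not reached.
Result: 14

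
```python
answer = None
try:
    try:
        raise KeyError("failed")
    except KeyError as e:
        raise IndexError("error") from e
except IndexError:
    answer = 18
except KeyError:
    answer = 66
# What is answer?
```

Step-by-step execution trace:
1. Inner try raises KeyError; inner `except KeyError as e` catches it.
2. `raise IndexError(...) from e` raises IndexError (KeyError is attached as __cause__, but only IndexError is active).
3. Outer `except IndexError` matches → answer = 18.
4. `except KeyError` is not reached.
Result: 18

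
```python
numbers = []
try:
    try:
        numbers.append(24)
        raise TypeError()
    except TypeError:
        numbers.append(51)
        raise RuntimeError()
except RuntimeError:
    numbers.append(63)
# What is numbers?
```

Step-by-step execution trace:
1. Inner try: `numbers.append(24)` → numbers = [24].
2. `raise TypeError()` raises TypeError.
3. Inner `except TypeError` matches → `numbers.append(51)` → numbers = [24, 51].
4. `raise RuntimeError()` raises RuntimeError; propagates to outer try.
5. Outer `except RuntimeError` matches → `numbers.append(63)` → numbers = [24, 51, 63].
Result: [24, 51, 63]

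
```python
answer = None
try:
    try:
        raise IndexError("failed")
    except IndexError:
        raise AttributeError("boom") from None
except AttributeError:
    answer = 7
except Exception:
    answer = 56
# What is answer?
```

Step-by-step execution trace:
1. Inner try raises IndexError; inner `except IndexError` catches it.
2. `raise AttributeError(...) from None` raises AttributeError (from None suppresses __context__, but the active exception is still AttributeError).
3. Outer `except AttributeError` matches → answer = 7.
4. `except Exception` is not reached.
Result: 7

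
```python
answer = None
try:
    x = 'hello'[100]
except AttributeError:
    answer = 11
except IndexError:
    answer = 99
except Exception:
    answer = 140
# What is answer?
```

Step-by-step execution trace:
1. `x = 'hello'[100]` raises IndexError.
2. `except AttributeError` does not match IndexError; skipped.
3. `except IndexError` matches → answer = 99.
4. Remaining except clauses are skipped.
Result: 99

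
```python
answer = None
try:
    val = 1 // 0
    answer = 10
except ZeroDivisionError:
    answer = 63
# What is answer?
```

Step-by-step execution trace:
1. `val = 1 // 0` raises ZeroDivisionError.
2. `answer = 10` is not reached.
3. `except ZeroDivisionError` matches → answer = 63.
Result: 63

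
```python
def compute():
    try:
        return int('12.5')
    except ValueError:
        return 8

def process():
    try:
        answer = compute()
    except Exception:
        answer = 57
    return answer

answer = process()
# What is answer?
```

Step-by-step execution trace:
1. `process()` calls `compute()`.
2. In compute: `int('12.5')` raises ValueError; `except ValueError` catches it → returns 8.
3. In process: `answer = compute()` → answer = 8. No exception reaches process.
4. `except Exception` is skipped; process returns 8.
5. answer = 8.
Result: 8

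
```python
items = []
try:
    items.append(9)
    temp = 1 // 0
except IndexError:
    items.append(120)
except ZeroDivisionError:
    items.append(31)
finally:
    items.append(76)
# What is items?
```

Step-by-step execution trace:
1. try: `items.append(9)` → items = [9].
2. `temp = 1 // 0` raises ZeroDivisionError.
3. `except IndexError` does not match ZeroDivisionError; skipped.
4. `except ZeroDivisionError` matches → `items.append(31)` → items = [9, 31].
5. finally always runs: `items.append(76)` → items = [9, 31, 76].
Result: [9, 31, 76]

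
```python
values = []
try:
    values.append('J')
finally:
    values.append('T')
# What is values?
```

Step-by-step execution trace:
1. try: `values.append('J')` → values = ['J'].
2. The try body completes without raising.
3. finally always runs: `values.append('T')` → values = ['J', 'T'].
Result: ['J', 'T']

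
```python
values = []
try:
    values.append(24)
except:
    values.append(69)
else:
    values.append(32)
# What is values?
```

Step-by-step execution trace:
1. try: `values.append(24)` → values = [24]. No exception raised.
2. `except` is skipped.
3. `else` runs (try completed without exception): `values.append(32)` → values = [24, 32].
Result: [24, 32]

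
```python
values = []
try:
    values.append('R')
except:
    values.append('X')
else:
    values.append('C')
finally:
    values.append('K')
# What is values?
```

Step-by-step execution trace:
1. try: `values.append('R')` → values = ['R']. No exception raised.
2. `except` is skipped.
3. `else` runs: `values.append('C')` → values = ['R', 'C'].
4. `finally` always runs: `values.append('K')` → values = ['R', 'C', 'K'].
Result: ['R', 'C', 'K']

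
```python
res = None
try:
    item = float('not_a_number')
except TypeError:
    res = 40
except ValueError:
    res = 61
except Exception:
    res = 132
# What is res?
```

Step-by-step execution trace:
1. `item = float('not_a_number')` raises ValueError.
2. `except TypeError` does not match ValueError; skipped.
3. `except ValueError` matches → res = 61.
4. Remaining except clauses are skipped.
Result: 61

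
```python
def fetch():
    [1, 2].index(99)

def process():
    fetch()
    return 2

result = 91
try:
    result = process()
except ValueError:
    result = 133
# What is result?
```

Step-by-step execution trace:
1. result starts at 91.
2. try: `process()` calls `fetch()`.
3. `fetch()` evaluates `[1, 2].index(99)`, which raises ValueError; it propagates through process (uncaught).
4. `return 2` in process is not reached; the assignment to result does not complete.
5. `except ValueError` matches → result = 133.
Result: 133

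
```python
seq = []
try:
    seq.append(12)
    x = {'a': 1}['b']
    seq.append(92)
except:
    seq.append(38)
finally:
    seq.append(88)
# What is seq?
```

Step-by-step execution trace:
1. try: `seq.append(12)` → seq = [12].
2. `x = {'a': 1}['b']` raises KeyError; `seq.append(92)` is not reached.
3. bare `except` matches → `seq.append(38)` → seq = [12, 38].
4. finally always runs: `seq.append(88)` → seq = [12, 38, 88].
Result: [12, 38, 88]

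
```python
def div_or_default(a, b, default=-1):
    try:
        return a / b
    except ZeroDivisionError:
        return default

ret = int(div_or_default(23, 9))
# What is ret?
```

Step-by-step execution trace:
1. `div_or_default(23, 9)` enters try: `return 23 / 9` → returns 2.5555555555555554. No exception raised.
2. `except ZeroDivisionError` is skipped.
3. `int(2.5555555555555554)` → 2 → ret = 2.
Result: 2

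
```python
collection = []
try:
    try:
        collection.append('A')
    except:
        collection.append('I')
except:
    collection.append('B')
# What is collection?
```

Step-by-step execution trace:
1. Inner try: `collection.append('A')` → collection = ['A']. No exception raised.
2. Inner `except` is skipped.
3. Inner try completes normally; outer `except` is skipped.
Result: ['A']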